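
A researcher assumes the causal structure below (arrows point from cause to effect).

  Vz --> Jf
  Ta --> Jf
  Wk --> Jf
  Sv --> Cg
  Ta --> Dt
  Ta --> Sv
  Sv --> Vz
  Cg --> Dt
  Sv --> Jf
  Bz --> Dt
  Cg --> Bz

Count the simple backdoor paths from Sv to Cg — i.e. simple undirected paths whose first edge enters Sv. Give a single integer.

A backdoor path from Sv to Cg is any simple undirected path whose first edge points into Sv (i.e. leaves Sv via a parent).
Parents of Sv: {Ta}.
Enumerating:
  P1: Sv <- Ta -> Dt <- Cg
  P2: Sv <- Ta -> Dt <- Bz <- Cg
That exhausts the simple backdoor paths. Count: 2.

2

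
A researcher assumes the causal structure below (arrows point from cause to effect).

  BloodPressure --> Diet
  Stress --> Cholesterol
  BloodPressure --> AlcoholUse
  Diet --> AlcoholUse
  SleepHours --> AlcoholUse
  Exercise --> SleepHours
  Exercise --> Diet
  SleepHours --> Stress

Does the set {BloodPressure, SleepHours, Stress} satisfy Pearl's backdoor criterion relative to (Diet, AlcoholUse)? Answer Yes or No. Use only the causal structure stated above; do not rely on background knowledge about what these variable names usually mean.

Yes

Backdoor paths from Diet to AlcoholUse (paths whose first edge points into Diet):
  P1: Diet <- Exercise -> SleepHours -> AlcoholUse
  P2: Diet <- BloodPressure -> AlcoholUse
Condition 1 (no descendant of Diet in the set): holds — descendants of Diet are {AlcoholUse}; none are in {BloodPressure, SleepHours, Stress}.
Condition 2 (every backdoor path blocked by {BloodPressure, SleepHours, Stress}):
  P1: blocked at chain node SleepHours ∈ conditioning set.
  P2: blocked at fork node BloodPressure ∈ conditioning set.
{BloodPressure, SleepHours, Stress} satisfies the backdoor criterion.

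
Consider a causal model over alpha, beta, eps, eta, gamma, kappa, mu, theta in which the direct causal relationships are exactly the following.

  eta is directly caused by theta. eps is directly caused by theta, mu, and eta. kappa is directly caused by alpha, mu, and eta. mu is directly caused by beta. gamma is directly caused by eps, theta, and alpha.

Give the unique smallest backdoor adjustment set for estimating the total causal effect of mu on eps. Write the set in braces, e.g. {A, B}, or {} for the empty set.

{}

Variables eligible for adjustment (non-descendants of mu, excluding mu and eps): {alpha, beta, eta, theta}.
Backdoor paths from mu to eps:
  (none)
With no backdoor paths the empty set already satisfies the criterion, and it is trivially minimal.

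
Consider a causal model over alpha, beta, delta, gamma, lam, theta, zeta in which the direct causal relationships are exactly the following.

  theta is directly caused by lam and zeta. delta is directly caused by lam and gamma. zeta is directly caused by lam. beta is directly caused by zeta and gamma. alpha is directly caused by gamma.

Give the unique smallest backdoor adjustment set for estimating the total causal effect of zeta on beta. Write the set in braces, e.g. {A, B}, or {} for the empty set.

{}

Variables eligible for adjustment (non-descendants of zeta, excluding zeta and beta): {alpha, delta, gamma, lam}.
Backdoor paths from zeta to beta:
  P1: zeta <- lam -> delta <- gamma -> beta
Each backdoor path contains an unconditioned collider, so every path is already blocked with the empty conditioning set:
  P1: blocked at collider delta (neither it nor any descendant is in the conditioning set).
The empty set is therefore the unique smallest valid set.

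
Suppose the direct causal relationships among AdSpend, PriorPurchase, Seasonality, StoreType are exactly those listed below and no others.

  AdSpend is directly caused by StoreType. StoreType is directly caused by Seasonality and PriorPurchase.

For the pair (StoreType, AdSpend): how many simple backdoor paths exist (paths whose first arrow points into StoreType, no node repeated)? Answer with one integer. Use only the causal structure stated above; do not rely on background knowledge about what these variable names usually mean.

A backdoor path from StoreType to AdSpend is any simple undirected path whose first edge points into StoreType (i.e. leaves StoreType via a parent).
Parents of StoreType: {PriorPurchase, Seasonality}.
No simple path from any parent of StoreType reaches AdSpend without revisiting StoreType, so there are no backdoor paths.

0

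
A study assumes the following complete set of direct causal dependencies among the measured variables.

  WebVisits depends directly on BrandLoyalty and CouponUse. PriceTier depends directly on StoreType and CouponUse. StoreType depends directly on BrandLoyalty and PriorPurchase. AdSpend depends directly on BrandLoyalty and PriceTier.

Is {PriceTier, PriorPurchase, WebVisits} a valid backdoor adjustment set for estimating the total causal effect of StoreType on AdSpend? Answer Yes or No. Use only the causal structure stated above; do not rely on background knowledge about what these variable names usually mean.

Backdoor paths from StoreType to AdSpend (paths whose first edge points into StoreType):
  P1: StoreType <- BrandLoyalty -> AdSpend
  P2: StoreType <- BrandLoyalty -> WebVisits <- CouponUse -> PriceTier -> AdSpend
Condition 1 (no descendant of StoreType in the set): FAILS — PriceTier is a descendant of StoreType.
Condition 2 (every backdoor path blocked by {PriceTier, PriorPurchase, WebVisits}):
  P1: open — no interior node is in the conditioning set.
  P2: blocked at chain node PriceTier ∈ conditioning set.
{PriceTier, PriorPurchase, WebVisits} does not satisfy the backdoor criterion.

No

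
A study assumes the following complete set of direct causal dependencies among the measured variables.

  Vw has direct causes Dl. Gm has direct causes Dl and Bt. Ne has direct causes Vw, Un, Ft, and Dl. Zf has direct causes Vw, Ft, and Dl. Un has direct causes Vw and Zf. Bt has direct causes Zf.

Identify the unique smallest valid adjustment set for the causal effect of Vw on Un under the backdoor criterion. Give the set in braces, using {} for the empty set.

{Dl}

Variables eligible for adjustment (non-descendants of Vw, excluding Vw and Un): {Dl, Ft}.
Backdoor paths from Vw to Un:
  P1: Vw <- Dl -> Zf <- Ft -> Ne <- Un
  P2: Vw <- Dl -> Zf -> Un
  P3: Vw <- Dl -> Gm <- Bt <- Zf <- Ft -> Ne <- Un
  P4: Vw <- Dl -> Gm <- Bt <- Zf -> Un
  P5: Vw <- Dl -> Ne <- Ft -> Zf -> Un
  P6: Vw <- Dl -> Ne <- Un
The empty set is not sufficient: P2 (Vw <- Dl -> Zf -> Un) has no collider blocking it and no conditioned non-collider, so it is open.
Try {Dl}:
  P1: blocked at fork node Dl ∈ conditioning set.
  P2: blocked at fork node Dl ∈ conditioning set.
  P3: blocked at fork node Dl ∈ conditioning set.
  P4: blocked at fork node Dl ∈ conditioning set.
  P5: blocked at fork node Dl ∈ conditioning set.
  P6: blocked at fork node Dl ∈ conditioning set.
{Dl} contains no descendant of Vw and blocks every backdoor path.
No other singleton works — e.g. {Ft} leaves P2 open — so {Dl} is the unique smallest valid adjustment set.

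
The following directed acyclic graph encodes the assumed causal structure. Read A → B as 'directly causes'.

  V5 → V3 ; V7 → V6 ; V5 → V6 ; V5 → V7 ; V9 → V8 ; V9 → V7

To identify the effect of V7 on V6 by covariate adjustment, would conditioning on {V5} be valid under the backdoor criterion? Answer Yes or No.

Yes

Backdoor paths from V7 to V6 (paths whose first edge points into V7):
  P1: V7 <- V5 -> V6
Condition 1 (no descendant of V7 in the set): holds — descendants of V7 are {V6}; none are in {V5}.
Condition 2 (every backdoor path blocked by {V5}):
  P1: blocked at fork node V5 ∈ conditioning set.
{V5} satisfies the backdoor criterion.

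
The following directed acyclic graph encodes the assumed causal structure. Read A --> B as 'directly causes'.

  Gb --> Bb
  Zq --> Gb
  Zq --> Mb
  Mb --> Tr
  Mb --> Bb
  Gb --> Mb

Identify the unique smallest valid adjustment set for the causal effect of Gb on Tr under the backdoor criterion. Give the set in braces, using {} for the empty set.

Variables eligible for adjustment (non-descendants of Gb, excluding Gb and Tr): {Zq}.
Backdoor paths from Gb to Tr:
  P1: Gb <- Zq -> Mb -> Tr
The empty set is not sufficient: P1 (Gb <- Zq -> Mb -> Tr) has no collider blocking it and no conditioned non-collider, so it is open.
Try {Zq}:
  P1: blocked at fork node Zq ∈ conditioning set.
{Zq} contains no descendant of Gb and blocks every backdoor path.
{Zq} is the unique smallest valid adjustment set.

{Zq}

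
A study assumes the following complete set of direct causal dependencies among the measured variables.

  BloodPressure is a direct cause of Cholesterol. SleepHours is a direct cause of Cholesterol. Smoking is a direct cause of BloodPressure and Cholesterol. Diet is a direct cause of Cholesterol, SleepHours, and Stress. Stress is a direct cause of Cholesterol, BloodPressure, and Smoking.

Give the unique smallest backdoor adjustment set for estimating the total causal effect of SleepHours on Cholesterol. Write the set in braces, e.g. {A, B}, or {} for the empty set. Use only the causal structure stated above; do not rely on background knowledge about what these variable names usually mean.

{Diet}

Variables eligible for adjustment (non-descendants of SleepHours, excluding SleepHours and Cholesterol): {BloodPressure, Diet, Smoking, Stress}.
Backdoor paths from SleepHours to Cholesterol:
  P1: SleepHours <- Diet -> Stress -> Smoking -> BloodPressure -> Cholesterol
  P2: SleepHours <- Diet -> Stress -> Smoking -> Cholesterol
  P3: SleepHours <- Diet -> Stress -> BloodPressure <- Smoking -> Cholesterol
  P4: SleepHours <- Diet -> Stress -> BloodPressure -> Cholesterol
  P5: SleepHours <- Diet -> Stress -> Cholesterol
  P6: SleepHours <- Diet -> Cholesterol
The empty set is not sufficient: P1 (SleepHours <- Diet -> Stress -> Smoking -> BloodPressure -> Cholesterol) has no collider blocking it and no conditioned non-collider, so it is open.
Try {Diet}:
  P1: blocked at fork node Diet ∈ conditioning set.
  P2: blocked at fork node Diet ∈ conditioning set.
  P3: blocked at fork node Diet ∈ conditioning set.
  P4: blocked at fork node Diet ∈ conditioning set.
  P5: blocked at fork node Diet ∈ conditioning set.
  P6: blocked at fork node Diet ∈ conditioning set.
{Diet} contains no descendant of SleepHours and blocks every backdoor path.
No other singleton works — e.g. {Stress} leaves P6 open — so {Diet} is the unique smallest valid adjustment set.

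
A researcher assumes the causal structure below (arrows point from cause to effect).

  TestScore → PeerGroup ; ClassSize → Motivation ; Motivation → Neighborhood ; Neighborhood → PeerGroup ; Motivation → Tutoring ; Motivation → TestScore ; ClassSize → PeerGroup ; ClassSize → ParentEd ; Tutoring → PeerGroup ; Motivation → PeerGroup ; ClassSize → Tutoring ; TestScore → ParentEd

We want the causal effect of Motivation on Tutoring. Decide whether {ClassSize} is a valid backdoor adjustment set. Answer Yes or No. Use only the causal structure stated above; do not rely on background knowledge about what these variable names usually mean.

Yes

Backdoor paths from Motivation to Tutoring (paths whose first edge points into Motivation):
  P1: Motivation <- ClassSize -> Tutoring
  P2: Motivation <- ClassSize -> PeerGroup <- Tutoring
  P3: Motivation <- ClassSize -> ParentEd <- TestScore -> PeerGroup <- Tutoring
Condition 1 (no descendant of Motivation in the set): holds — descendants of Motivation are {Neighborhood, ParentEd, PeerGroup, TestScore, Tutoring}; none are in {ClassSize}.
Condition 2 (every backdoor path blocked by {ClassSize}):
  P1: blocked at fork node ClassSize ∈ conditioning set.
  P2: blocked at fork node ClassSize ∈ conditioning set.
  P3: blocked at fork node ClassSize ∈ conditioning set.
{ClassSize} satisfies the backdoor criterion.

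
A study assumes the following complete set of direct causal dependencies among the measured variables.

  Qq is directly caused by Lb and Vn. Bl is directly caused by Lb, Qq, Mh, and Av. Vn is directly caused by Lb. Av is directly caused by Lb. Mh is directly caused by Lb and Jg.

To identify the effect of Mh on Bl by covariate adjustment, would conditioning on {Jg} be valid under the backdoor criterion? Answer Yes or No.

No

Backdoor paths from Mh to Bl (paths whose first edge points into Mh):
  P1: Mh <- Lb -> Vn -> Qq -> Bl
  P2: Mh <- Lb -> Av -> Bl
  P3: Mh <- Lb -> Qq -> Bl
  P4: Mh <- Lb -> Bl
Condition 1 (no descendant of Mh in the set): holds — descendants of Mh are {Bl}; none are in {Jg}.
Condition 2 (every backdoor path blocked by {Jg}):
  P1: open — no interior node is in the conditioning set.
  P2: open — no interior node is in the conditioning set.
  P3: open — no interior node is in the conditioning set.
  P4: open — no interior node is in the conditioning set.
{Jg} does not satisfy the backdoor criterion.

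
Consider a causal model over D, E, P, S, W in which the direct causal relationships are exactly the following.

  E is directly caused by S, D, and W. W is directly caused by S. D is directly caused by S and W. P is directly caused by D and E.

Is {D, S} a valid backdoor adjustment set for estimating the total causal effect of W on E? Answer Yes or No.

No

Backdoor paths from W to E (paths whose first edge points into W):
  P1: W <- S -> D -> E
  P2: W <- S -> D -> P <- E
  P3: W <- S -> E
Condition 1 (no descendant of W in the set): FAILS — D is a descendant of W.
Condition 2 (every backdoor path blocked by {D, S}):
  P1: blocked at fork node S ∈ conditioning set.
  P2: blocked at fork node S ∈ conditioning set.
  P3: blocked at fork node S ∈ conditioning set.
{D, S} does not satisfy the backdoor criterion.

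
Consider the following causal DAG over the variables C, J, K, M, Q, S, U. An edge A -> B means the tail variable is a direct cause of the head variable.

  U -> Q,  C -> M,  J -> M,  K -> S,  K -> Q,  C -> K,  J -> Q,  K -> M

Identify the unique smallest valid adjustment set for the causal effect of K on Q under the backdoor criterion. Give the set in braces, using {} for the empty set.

Variables eligible for adjustment (non-descendants of K, excluding K and Q): {C, J, U}.
Backdoor paths from K to Q:
  P1: K <- C -> M <- J -> Q
Each backdoor path contains an unconditioned collider, so every path is already blocked with the empty conditioning set:
  P1: blocked at collider M (neither it nor any descendant is in the conditioning set).
The empty set is therefore the unique smallest valid set.

{}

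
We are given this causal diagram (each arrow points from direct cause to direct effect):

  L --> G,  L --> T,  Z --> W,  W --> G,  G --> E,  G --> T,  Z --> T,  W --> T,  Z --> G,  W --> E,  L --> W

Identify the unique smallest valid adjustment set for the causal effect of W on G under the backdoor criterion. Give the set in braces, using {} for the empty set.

Variables eligible for adjustment (non-descendants of W, excluding W and G): {L, Z}.
Backdoor paths from W to G:
  P1: W <- Z -> G
  P2: W <- Z -> T <- L -> G
  P3: W <- Z -> T <- G
  P4: W <- L -> G
  P5: W <- L -> T <- Z -> G
  P6: W <- L -> T <- G
The empty set is not sufficient: P1 (W <- Z -> G) has no collider blocking it and no conditioned non-collider, so it is open.
Try {L, Z}:
  P1: blocked at fork node Z ∈ conditioning set.
  P2: blocked at fork node Z ∈ conditioning set.
  P3: blocked at fork node Z ∈ conditioning set.
  P4: blocked at fork node L ∈ conditioning set.
  P5: blocked at fork node L ∈ conditioning set.
  P6: blocked at fork node L ∈ conditioning set.
{L, Z} contains no descendant of W and blocks every backdoor path.
Every element of {L, Z} is needed (dropping L leaves P4 open; dropping Z leaves P1 open), so no proper subset is valid.
Among all size-2 subsets of the eligible variables, only {L, Z} blocks every backdoor path, so it is the unique smallest valid adjustment set.

{L, Z}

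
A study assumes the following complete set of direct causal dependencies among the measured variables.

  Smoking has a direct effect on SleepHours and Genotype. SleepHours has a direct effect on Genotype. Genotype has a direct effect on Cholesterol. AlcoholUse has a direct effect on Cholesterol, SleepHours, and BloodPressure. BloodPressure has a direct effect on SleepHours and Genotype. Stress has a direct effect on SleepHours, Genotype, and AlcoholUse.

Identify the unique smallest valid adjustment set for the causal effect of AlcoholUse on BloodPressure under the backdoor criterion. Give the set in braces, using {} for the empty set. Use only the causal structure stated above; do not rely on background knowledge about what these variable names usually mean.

{}

Variables eligible for adjustment (non-descendants of AlcoholUse, excluding AlcoholUse and BloodPressure): {Smoking, Stress}.
Backdoor paths from AlcoholUse to BloodPressure:
  P1: AlcoholUse <- Stress -> SleepHours <- Smoking -> Genotype <- BloodPressure
  P2: AlcoholUse <- Stress -> SleepHours <- BloodPressure
  P3: AlcoholUse <- Stress -> SleepHours -> Genotype <- BloodPressure
  P4: AlcoholUse <- Stress -> Genotype <- Smoking -> SleepHours <- BloodPressure
  P5: AlcoholUse <- Stress -> Genotype <- BloodPressure
  P6: AlcoholUse <- Stress -> Genotype <- SleepHours <- BloodPressure
Each backdoor path contains an unconditioned collider, so every path is already blocked with the empty conditioning set:
  P1: blocked at collider SleepHours (neither it nor any descendant is in the conditioning set).
  P2: blocked at collider SleepHours (neither it nor any descendant is in the conditioning set).
  P3: blocked at collider Genotype (neither it nor any descendant is in the conditioning set).
  P4: blocked at collider Genotype (neither it nor any descendant is in the conditioning set).
  P5: blocked at collider Genotype (neither it nor any descendant is in the conditioning set).
  P6: blocked at collider Genotype (neither it nor any descendant is in the conditioning set).
The empty set is therefore the unique smallest valid set.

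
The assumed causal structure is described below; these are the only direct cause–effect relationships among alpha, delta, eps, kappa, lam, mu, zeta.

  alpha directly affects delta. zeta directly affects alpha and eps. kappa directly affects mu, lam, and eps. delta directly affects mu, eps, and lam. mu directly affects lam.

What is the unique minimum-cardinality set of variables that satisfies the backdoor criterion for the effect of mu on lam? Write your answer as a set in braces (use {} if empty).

Variables eligible for adjustment (non-descendants of mu, excluding mu and lam): {alpha, delta, eps, kappa, zeta}.
Backdoor paths from mu to lam:
  P1: mu <- kappa -> eps <- zeta -> alpha -> delta -> lam
  P2: mu <- kappa -> eps <- delta -> lam
  P3: mu <- kappa -> lam
  P4: mu <- delta <- alpha <- zeta -> eps <- kappa -> lam
  P5: mu <- delta -> eps <- kappa -> lam
  P6: mu <- delta -> lam
The empty set is not sufficient: P3 (mu <- kappa -> lam) has no collider blocking it and no conditioned non-collider, so it is open.
Try {delta, kappa}:
  P1: blocked at fork node kappa ∈ conditioning set.
  P2: blocked at fork node kappa ∈ conditioning set.
  P3: blocked at fork node kappa ∈ conditioning set.
  P4: blocked at chain node delta ∈ conditioning set.
  P5: blocked at fork node delta ∈ conditioning set.
  P6: blocked at fork node delta ∈ conditioning set.
{delta, kappa} contains no descendant of mu and blocks every backdoor path.
Every element of {delta, kappa} is needed (dropping delta leaves P6 open; dropping kappa leaves P3 open), so no proper subset is valid.
Among all size-2 subsets of the eligible variables, only {delta, kappa} blocks every backdoor path, so it is the unique smallest valid adjustment set.

{delta, kappa}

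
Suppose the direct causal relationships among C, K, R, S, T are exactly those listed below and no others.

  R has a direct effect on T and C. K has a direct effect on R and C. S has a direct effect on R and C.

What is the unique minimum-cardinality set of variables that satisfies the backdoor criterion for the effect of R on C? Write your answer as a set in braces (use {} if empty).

Variables eligible for adjustment (non-descendants of R, excluding R and C): {K, S}.
Backdoor paths from R to C:
  P1: R <- S -> C
  P2: R <- K -> C
The empty set is not sufficient: P1 (R <- S -> C) has no collider blocking it and no conditioned non-collider, so it is open.
Try {K, S}:
  P1: blocked at fork node S ∈ conditioning set.
  P2: blocked at fork node K ∈ conditioning set.
{K, S} contains no descendant of R and blocks every backdoor path.
Every element of {K, S} is needed (dropping K leaves P2 open; dropping S leaves P1 open), so no proper subset is valid.
Among all size-2 subsets of the eligible variables, only {K, S} blocks every backdoor path, so it is the unique smallest valid adjustment set.

{K, S}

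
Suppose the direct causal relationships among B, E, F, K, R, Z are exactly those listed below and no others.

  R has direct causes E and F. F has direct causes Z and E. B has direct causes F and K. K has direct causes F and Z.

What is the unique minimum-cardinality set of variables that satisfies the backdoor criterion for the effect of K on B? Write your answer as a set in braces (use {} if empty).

{F}

Variables eligible for adjustment (non-descendants of K, excluding K and B): {E, F, R, Z}.
Backdoor paths from K to B:
  P1: K <- Z -> F -> B
  P2: K <- F -> B
The empty set is not sufficient: P1 (K <- Z -> F -> B) has no collider blocking it and no conditioned non-collider, so it is open.
Try {F}:
  P1: blocked at chain node F ∈ conditioning set.
  P2: blocked at fork node F ∈ conditioning set.
{F} contains no descendant of K and blocks every backdoor path.
No other singleton works — e.g. {E} leaves P1 open — so {F} is the unique smallest valid adjustment set.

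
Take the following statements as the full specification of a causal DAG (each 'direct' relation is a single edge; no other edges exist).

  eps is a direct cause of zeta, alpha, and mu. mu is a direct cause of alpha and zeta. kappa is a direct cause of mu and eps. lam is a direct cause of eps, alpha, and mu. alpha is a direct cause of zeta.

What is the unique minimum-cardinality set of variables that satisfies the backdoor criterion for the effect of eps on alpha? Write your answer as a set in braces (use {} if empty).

Variables eligible for adjustment (non-descendants of eps, excluding eps and alpha): {kappa, lam}.
Backdoor paths from eps to alpha:
  P1: eps <- kappa -> mu <- lam -> alpha
  P2: eps <- kappa -> mu -> alpha
  P3: eps <- kappa -> mu -> zeta <- alpha
  P4: eps <- lam -> mu -> alpha
  P5: eps <- lam -> mu -> zeta <- alpha
  P6: eps <- lam -> alpha
The empty set is not sufficient: P2 (eps <- kappa -> mu -> alpha) has no collider blocking it and no conditioned non-collider, so it is open.
Try {kappa, lam}:
  P1: blocked at fork node kappa ∈ conditioning set.
  P2: blocked at fork node kappa ∈ conditioning set.
  P3: blocked at fork node kappa ∈ conditioning set.
  P4: blocked at fork node lam ∈ conditioning set.
  P5: blocked at fork node lam ∈ conditioning set.
  P6: blocked at fork node lam ∈ conditioning set.
{kappa, lam} contains no descendant of eps and blocks every backdoor path.
Every element of {kappa, lam} is needed (dropping kappa leaves P2 open; dropping lam leaves P4 open), so no proper subset is valid.
Among all size-2 subsets of the eligible variables, only {kappa, lam} blocks every backdoor path, so it is the unique smallest valid adjustment set.

{kappa, lam}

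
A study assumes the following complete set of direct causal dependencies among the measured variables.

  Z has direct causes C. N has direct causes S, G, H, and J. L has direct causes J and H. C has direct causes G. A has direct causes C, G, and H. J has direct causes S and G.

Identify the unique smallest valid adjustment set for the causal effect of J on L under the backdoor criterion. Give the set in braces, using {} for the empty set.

{}

Variables eligible for adjustment (non-descendants of J, excluding J and L): {A, C, G, H, S, Z}.
Backdoor paths from J to L:
  P1: J <- G -> C -> A <- H -> L
  P2: J <- G -> A <- H -> L
  P3: J <- G -> N <- H -> L
  P4: J <- S -> N <- H -> L
  P5: J <- S -> N <- G -> C -> A <- H -> L
  P6: J <- S -> N <- G -> A <- H -> L
Each backdoor path contains an unconditioned collider, so every path is already blocked with the empty conditioning set:
  P1: blocked at collider A (neither it nor any descendant is in the conditioning set).
  P2: blocked at collider A (neither it nor any descendant is in the conditioning set).
  P3: blocked at collider N (neither it nor any descendant is in the conditioning set).
  P4: blocked at collider N (neither it nor any descendant is in the conditioning set).
  P5: blocked at collider N (neither it nor any descendant is in the conditioning set).
  P6: blocked at collider N (neither it nor any descendant is in the conditioning set).
The empty set is therefore the unique smallest valid set.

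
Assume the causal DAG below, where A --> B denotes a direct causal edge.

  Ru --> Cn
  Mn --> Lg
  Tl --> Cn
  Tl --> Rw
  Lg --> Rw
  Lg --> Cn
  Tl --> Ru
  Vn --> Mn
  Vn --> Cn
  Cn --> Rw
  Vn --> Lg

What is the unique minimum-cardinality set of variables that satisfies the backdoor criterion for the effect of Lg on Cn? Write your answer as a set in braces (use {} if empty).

{Vn}

Variables eligible for adjustment (non-descendants of Lg, excluding Lg and Cn): {Mn, Ru, Tl, Vn}.
Backdoor paths from Lg to Cn:
  P1: Lg <- Vn -> Cn
  P2: Lg <- Mn <- Vn -> Cn
The empty set is not sufficient: P1 (Lg <- Vn -> Cn) has no collider blocking it and no conditioned non-collider, so it is open.
Try {Vn}:
  P1: blocked at fork node Vn ∈ conditioning set.
  P2: blocked at fork node Vn ∈ conditioning set.
{Vn} contains no descendant of Lg and blocks every backdoor path.
No other singleton works — e.g. {Tl} leaves P1 open — so {Vn} is the unique smallest valid adjustment set.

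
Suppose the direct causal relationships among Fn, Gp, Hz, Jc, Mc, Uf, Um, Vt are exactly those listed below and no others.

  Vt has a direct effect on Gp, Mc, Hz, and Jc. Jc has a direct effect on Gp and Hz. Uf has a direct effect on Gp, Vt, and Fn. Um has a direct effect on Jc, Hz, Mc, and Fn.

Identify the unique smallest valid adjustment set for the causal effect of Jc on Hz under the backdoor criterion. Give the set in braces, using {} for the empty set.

Variables eligible for adjustment (non-descendants of Jc, excluding Jc and Hz): {Fn, Mc, Uf, Um, Vt}.
Backdoor paths from Jc to Hz:
  P1: Jc <- Vt <- Uf -> Fn <- Um -> Hz
  P2: Jc <- Vt -> Mc <- Um -> Hz
  P3: Jc <- Vt -> Hz
  P4: Jc <- Vt -> Gp <- Uf -> Fn <- Um -> Hz
  P5: Jc <- Um -> Fn <- Uf -> Vt -> Hz
  P6: Jc <- Um -> Fn <- Uf -> Gp <- Vt -> Hz
  P7: Jc <- Um -> Mc <- Vt -> Hz
  P8: Jc <- Um -> Hz
The empty set is not sufficient: P3 (Jc <- Vt -> Hz) has no collider blocking it and no conditioned non-collider, so it is open.
Try {Um, Vt}:
  P1: blocked at chain node Vt ∈ conditioning set.
  P2: blocked at fork node Vt ∈ conditioning set.
  P3: blocked at fork node Vt ∈ conditioning set.
  P4: blocked at fork node Vt ∈ conditioning set.
  P5: blocked at fork node Um ∈ conditioning set.
  P6: blocked at fork node Um ∈ conditioning set.
  P7: blocked at fork node Um ∈ conditioning set.
  P8: blocked at fork node Um ∈ conditioning set.
{Um, Vt} contains no descendant of Jc and blocks every backdoor path.
Every element of {Um, Vt} is needed (dropping Um leaves P8 open; dropping Vt leaves P3 open), so no proper subset is valid.
Among all size-2 subsets of the eligible variables, only {Um, Vt} blocks every backdoor path, so it is the unique smallest valid adjustment set.

{Um, Vt}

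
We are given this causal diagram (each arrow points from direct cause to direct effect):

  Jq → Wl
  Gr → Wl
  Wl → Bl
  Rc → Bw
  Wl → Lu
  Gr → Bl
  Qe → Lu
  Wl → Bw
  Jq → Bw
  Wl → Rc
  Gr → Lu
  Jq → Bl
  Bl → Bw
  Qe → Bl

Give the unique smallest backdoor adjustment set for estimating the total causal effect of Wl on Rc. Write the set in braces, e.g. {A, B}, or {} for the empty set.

{}

Variables eligible for adjustment (non-descendants of Wl, excluding Wl and Rc): {Gr, Jq, Qe}.
Backdoor paths from Wl to Rc:
  P1: Wl <- Gr -> Lu <- Qe -> Bl <- Jq -> Bw <- Rc
  P2: Wl <- Gr -> Lu <- Qe -> Bl -> Bw <- Rc
  P3: Wl <- Gr -> Bl <- Jq -> Bw <- Rc
  P4: Wl <- Gr -> Bl -> Bw <- Rc
  P5: Wl <- Jq -> Bl -> Bw <- Rc
  P6: Wl <- Jq -> Bw <- Rc
Each backdoor path contains an unconditioned collider, so every path is already blocked with the empty conditioning set:
  P1: blocked at collider Lu (neither it nor any descendant is in the conditioning set).
  P2: blocked at collider Lu (neither it nor any descendant is in the conditioning set).
  P3: blocked at collider Bl (neither it nor any descendant is in the conditioning set).
  P4: blocked at collider Bw (neither it nor any descendant is in the conditioning set).
  P5: blocked at collider Bw (neither it nor any descendant is in the conditioning set).
  P6: blocked at collider Bw (neither it nor any descendant is in the conditioning set).
The empty set is therefore the unique smallest valid set.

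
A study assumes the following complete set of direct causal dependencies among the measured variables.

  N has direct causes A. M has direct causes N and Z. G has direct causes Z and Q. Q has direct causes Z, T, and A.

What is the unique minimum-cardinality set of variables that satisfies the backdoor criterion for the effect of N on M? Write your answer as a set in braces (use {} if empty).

Variables eligible for adjustment (non-descendants of N, excluding N and M): {A, G, Q, T, Z}.
Backdoor paths from N to M:
  P1: N <- A -> Q <- Z -> M
  P2: N <- A -> Q -> G <- Z -> M
Each backdoor path contains an unconditioned collider, so every path is already blocked with the empty conditioning set:
  P1: blocked at collider Q (neither it nor any descendant is in the conditioning set).
  P2: blocked at collider G (neither it nor any descendant is in the conditioning set).
The empty set is therefore the unique smallest valid set.

{}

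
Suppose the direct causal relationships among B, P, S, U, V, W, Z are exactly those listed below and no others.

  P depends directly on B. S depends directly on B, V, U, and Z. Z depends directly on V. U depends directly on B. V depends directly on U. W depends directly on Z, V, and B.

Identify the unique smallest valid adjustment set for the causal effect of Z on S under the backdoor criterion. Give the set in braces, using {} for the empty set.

Variables eligible for adjustment (non-descendants of Z, excluding Z and S): {B, P, U, V}.
Backdoor paths from Z to S:
  P1: Z <- V <- U <- B -> S
  P2: Z <- V <- U -> S
  P3: Z <- V -> W <- B -> U -> S
  P4: Z <- V -> W <- B -> S
  P5: Z <- V -> S
The empty set is not sufficient: P1 (Z <- V <- U <- B -> S) has no collider blocking it and no conditioned non-collider, so it is open.
Try {V}:
  P1: blocked at chain node V ∈ conditioning set.
  P2: blocked at chain node V ∈ conditioning set.
  P3: blocked at fork node V ∈ conditioning set.
  P4: blocked at fork node V ∈ conditioning set.
  P5: blocked at fork node V ∈ conditioning set.
{V} contains no descendant of Z and blocks every backdoor path.
No other singleton works — e.g. {B} leaves P2 open — so {V} is the unique smallest valid adjustment set.

{V}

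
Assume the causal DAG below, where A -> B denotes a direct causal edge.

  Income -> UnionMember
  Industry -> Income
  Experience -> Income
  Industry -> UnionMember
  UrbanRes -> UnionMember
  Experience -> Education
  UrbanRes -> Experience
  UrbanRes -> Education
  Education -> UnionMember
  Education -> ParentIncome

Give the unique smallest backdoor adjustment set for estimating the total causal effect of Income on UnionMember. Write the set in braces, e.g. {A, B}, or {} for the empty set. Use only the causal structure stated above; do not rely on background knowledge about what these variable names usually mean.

Variables eligible for adjustment (non-descendants of Income, excluding Income and UnionMember): {Education, Experience, Industry, ParentIncome, UrbanRes}.
Backdoor paths from Income to UnionMember:
  P1: Income <- Industry -> UnionMember
  P2: Income <- Experience <- UrbanRes -> Education -> UnionMember
  P3: Income <- Experience <- UrbanRes -> UnionMember
  P4: Income <- Experience -> Education <- UrbanRes -> UnionMember
  P5: Income <- Experience -> Education -> UnionMember
The empty set is not sufficient: P1 (Income <- Industry -> UnionMember) has no collider blocking it and no conditioned non-collider, so it is open.
Try {Experience, Industry}:
  P1: blocked at fork node Industry ∈ conditioning set.
  P2: blocked at chain node Experience ∈ conditioning set.
  P3: blocked at chain node Experience ∈ conditioning set.
  P4: blocked at fork node Experience ∈ conditioning set.
  P5: blocked at fork node Experience ∈ conditioning set.
{Experience, Industry} contains no descendant of Income and blocks every backdoor path.
Every element of {Experience, Industry} is needed (dropping Experience leaves P2 open; dropping Industry leaves P1 open), so no proper subset is valid.
Among all size-2 subsets of the eligible variables, only {Experience, Industry} blocks every backdoor path, so it is the unique smallest valid adjustment set.

{Experience, Industry}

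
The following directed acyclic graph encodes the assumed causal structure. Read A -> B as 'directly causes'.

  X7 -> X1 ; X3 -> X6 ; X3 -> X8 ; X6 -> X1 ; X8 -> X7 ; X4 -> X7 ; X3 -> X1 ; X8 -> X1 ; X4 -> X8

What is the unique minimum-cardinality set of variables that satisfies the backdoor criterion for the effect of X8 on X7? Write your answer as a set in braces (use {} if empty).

{X4}

Variables eligible for adjustment (non-descendants of X8, excluding X8 and X7): {X3, X4, X6}.
Backdoor paths from X8 to X7:
  P1: X8 <- X4 -> X7
  P2: X8 <- X3 -> X6 -> X1 <- X7
  P3: X8 <- X3 -> X1 <- X7
The empty set is not sufficient: P1 (X8 <- X4 -> X7) has no collider blocking it and no conditioned non-collider, so it is open.
Try {X4}:
  P1: blocked at fork node X4 ∈ conditioning set.
  P2: blocked at collider X1 (neither it nor any descendant is in the conditioning set).
  P3: blocked at collider X1 (neither it nor any descendant is in the conditioning set).
{X4} contains no descendant of X8 and blocks every backdoor path.
No other singleton works — e.g. {X3} leaves P1 open — so {X4} is the unique smallest valid adjustment set.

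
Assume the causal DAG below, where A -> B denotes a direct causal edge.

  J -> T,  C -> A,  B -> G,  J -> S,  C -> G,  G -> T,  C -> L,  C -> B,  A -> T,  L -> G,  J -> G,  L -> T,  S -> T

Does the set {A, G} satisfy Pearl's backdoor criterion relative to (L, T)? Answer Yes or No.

No

Backdoor paths from L to T (paths whose first edge points into L):
  P1: L <- C -> B -> G <- J -> S -> T
  P2: L <- C -> B -> G <- J -> T
  P3: L <- C -> B -> G -> T
  P4: L <- C -> G <- J -> S -> T
  P5: L <- C -> G <- J -> T
  P6: L <- C -> G -> T
  P7: L <- C -> A -> T
Condition 1 (no descendant of L in the set): FAILS — G is a descendant of L.
Condition 2 (every backdoor path blocked by {A, G}):
  P1: open — collider(s) G are conditioned on (or have a conditioned descendant) and no non-collider on the path is in the set.
  P2: open — collider(s) G are conditioned on (or have a conditioned descendant) and no non-collider on the path is in the set.
  P3: blocked at chain node G ∈ conditioning set.
  P4: open — collider(s) G are conditioned on (or have a conditioned descendant) and no non-collider on the path is in the set.
  P5: open — collider(s) G are conditioned on (or have a conditioned descendant) and no non-collider on the path is in the set.
  P6: blocked at chain node G ∈ conditioning set.
  P7: blocked at chain node A ∈ conditioning set.
{A, G} does not satisfy the backdoor criterion.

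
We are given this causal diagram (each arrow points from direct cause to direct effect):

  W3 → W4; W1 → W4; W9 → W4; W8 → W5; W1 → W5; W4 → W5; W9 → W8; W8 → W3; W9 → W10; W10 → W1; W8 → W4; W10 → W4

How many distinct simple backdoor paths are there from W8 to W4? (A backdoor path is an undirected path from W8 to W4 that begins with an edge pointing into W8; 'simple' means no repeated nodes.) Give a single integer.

4

A backdoor path from W8 to W4 is any simple undirected path whose first edge points into W8 (i.e. leaves W8 via a parent).
Parents of W8: {W9}.
Enumerating:
  P1: W8 <- W9 -> W10 -> W1 -> W4
  P2: W8 <- W9 -> W10 -> W1 -> W5 <- W4
  P3: W8 <- W9 -> W10 -> W4
  P4: W8 <- W9 -> W4
That exhausts the simple backdoor paths. Count: 4.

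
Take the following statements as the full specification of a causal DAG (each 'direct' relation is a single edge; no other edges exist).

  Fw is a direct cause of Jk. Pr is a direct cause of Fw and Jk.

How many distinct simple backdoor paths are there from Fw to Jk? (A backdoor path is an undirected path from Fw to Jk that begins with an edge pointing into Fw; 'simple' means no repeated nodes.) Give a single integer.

A backdoor path from Fw to Jk is any simple undirected path whose first edge points into Fw (i.e. leaves Fw via a parent).
Parents of Fw: {Pr}.
Enumerating:
  P1: Fw <- Pr -> Jk
That exhausts the simple backdoor paths. Count: 1.

1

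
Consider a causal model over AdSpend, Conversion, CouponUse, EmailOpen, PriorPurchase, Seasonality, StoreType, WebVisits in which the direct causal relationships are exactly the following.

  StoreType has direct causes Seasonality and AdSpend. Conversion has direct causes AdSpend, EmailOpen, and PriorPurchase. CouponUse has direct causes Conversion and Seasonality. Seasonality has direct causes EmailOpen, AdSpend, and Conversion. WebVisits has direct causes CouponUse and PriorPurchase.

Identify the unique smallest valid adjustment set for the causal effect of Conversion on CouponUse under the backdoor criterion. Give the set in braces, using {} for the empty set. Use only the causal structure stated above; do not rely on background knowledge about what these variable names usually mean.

{AdSpend, EmailOpen}

Variables eligible for adjustment (non-descendants of Conversion, excluding Conversion and CouponUse): {AdSpend, EmailOpen, PriorPurchase}.
Backdoor paths from Conversion to CouponUse:
  P1: Conversion <- EmailOpen -> Seasonality -> CouponUse
  P2: Conversion <- AdSpend -> Seasonality -> CouponUse
  P3: Conversion <- AdSpend -> StoreType <- Seasonality -> CouponUse
  P4: Conversion <- PriorPurchase -> WebVisits <- CouponUse
The empty set is not sufficient: P1 (Conversion <- EmailOpen -> Seasonality -> CouponUse) has no collider blocking it and no conditioned non-collider, so it is open.
Try {AdSpend, EmailOpen}:
  P1: blocked at fork node EmailOpen ∈ conditioning set.
  P2: blocked at fork node AdSpend ∈ conditioning set.
  P3: blocked at fork node AdSpend ∈ conditioning set.
  P4: blocked at collider WebVisits (neither it nor any descendant is in the conditioning set).
{AdSpend, EmailOpen} contains no descendant of Conversion and blocks every backdoor path.
Every element of {AdSpend, EmailOpen} is needed (dropping AdSpend leaves P2 open; dropping EmailOpen leaves P1 open), so no proper subset is valid.
Among all size-2 subsets of the eligible variables, only {AdSpend, EmailOpen} blocks every backdoor path, so it is the unique smallest valid adjustment set.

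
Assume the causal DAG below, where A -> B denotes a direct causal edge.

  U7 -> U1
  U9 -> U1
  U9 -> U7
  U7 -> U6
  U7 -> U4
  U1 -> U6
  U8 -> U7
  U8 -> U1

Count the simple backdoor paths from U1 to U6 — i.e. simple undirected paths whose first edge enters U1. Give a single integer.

A backdoor path from U1 to U6 is any simple undirected path whose first edge points into U1 (i.e. leaves U1 via a parent).
Parents of U1: {U7, U8, U9}.
Enumerating:
  P1: U1 <- U9 -> U7 -> U6
  P2: U1 <- U8 -> U7 -> U6
  P3: U1 <- U7 -> U6
That exhausts the simple backdoor paths. Count: 3.

3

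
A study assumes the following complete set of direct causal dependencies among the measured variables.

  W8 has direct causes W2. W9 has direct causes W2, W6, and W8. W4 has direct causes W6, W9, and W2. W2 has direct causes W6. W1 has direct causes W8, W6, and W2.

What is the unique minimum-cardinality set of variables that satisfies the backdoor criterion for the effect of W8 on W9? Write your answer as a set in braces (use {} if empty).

{W2}

Variables eligible for adjustment (non-descendants of W8, excluding W8 and W9): {W2, W6}.
Backdoor paths from W8 to W9:
  P1: W8 <- W2 <- W6 -> W9
  P2: W8 <- W2 <- W6 -> W4 <- W9
  P3: W8 <- W2 -> W9
  P4: W8 <- W2 -> W4 <- W6 -> W9
  P5: W8 <- W2 -> W4 <- W9
  P6: W8 <- W2 -> W1 <- W6 -> W9
  P7: W8 <- W2 -> W1 <- W6 -> W4 <- W9
The empty set is not sufficient: P1 (W8 <- W2 <- W6 -> W9) has no collider blocking it and no conditioned non-collider, so it is open.
Try {W2}:
  P1: blocked at chain node W2 ∈ conditioning set.
  P2: blocked at chain node W2 ∈ conditioning set.
  P3: blocked at fork node W2 ∈ conditioning set.
  P4: blocked at fork node W2 ∈ conditioning set.
  P5: blocked at fork node W2 ∈ conditioning set.
  P6: blocked at fork node W2 ∈ conditioning set.
  P7: blocked at fork node W2 ∈ conditioning set.
{W2} contains no descendant of W8 and blocks every backdoor path.
No other singleton works — e.g. {W6} leaves P3 open — so {W2} is the unique smallest valid adjustment set.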